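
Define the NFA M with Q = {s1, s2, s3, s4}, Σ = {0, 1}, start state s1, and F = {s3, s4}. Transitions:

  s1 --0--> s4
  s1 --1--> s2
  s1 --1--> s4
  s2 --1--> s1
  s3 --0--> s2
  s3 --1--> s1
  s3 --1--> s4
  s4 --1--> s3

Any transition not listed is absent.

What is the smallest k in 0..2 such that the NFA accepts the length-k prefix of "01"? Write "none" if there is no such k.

1

Start in {s1}.
Read '0': {s1} → {s4}.
None of the earlier sets intersect F, but {s4} does.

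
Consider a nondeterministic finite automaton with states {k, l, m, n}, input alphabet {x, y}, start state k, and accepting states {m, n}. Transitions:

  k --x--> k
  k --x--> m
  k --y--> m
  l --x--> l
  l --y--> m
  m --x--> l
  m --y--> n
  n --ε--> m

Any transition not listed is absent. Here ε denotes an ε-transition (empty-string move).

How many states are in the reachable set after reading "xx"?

Start in {k}.
Read 'x': {k} → {k, m}.
Read 'x': {k, m} → {k, l, m}.
That set has 3 states.

3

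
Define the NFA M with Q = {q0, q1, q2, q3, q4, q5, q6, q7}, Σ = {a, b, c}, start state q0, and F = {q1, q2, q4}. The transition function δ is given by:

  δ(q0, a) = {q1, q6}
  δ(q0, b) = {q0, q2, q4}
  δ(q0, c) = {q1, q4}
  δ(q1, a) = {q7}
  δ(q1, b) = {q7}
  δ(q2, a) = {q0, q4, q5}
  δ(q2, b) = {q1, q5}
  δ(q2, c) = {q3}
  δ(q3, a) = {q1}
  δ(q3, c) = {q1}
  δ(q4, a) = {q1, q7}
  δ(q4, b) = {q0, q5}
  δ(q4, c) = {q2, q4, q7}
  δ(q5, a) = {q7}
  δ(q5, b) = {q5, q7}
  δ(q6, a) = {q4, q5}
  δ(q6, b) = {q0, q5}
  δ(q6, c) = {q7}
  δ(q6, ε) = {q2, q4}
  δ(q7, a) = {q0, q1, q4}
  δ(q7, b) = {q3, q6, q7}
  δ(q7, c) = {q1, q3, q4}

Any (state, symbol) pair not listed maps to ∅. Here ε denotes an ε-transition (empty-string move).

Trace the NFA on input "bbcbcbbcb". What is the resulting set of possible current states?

{q0, q1, q2, q3, q4, q5, q6, q7}

Start in {q0}.
Read 'b': {q0} → {q0, q2, q4}.
Read 'b': {q0, q2, q4} → {q0, q1, q2, q4, q5}.
Read 'c': {q0, q1, q2, q4, q5} → {q1, q2, q3, q4, q7}.
Read 'b': {q1, q2, q3, q4, q7} → {q0, q1, q2, q3, q4, q5, q6, q7}.
Read 'c': {q0, q1, q2, q3, q4, q5, q6, q7} → {q1, q2, q3, q4, q7}.
Read 'b': {q1, q2, q3, q4, q7} → {q0, q1, q2, q3, q4, q5, q6, q7}.
Read 'b': {q0, q1, q2, q3, q4, q5, q6, q7} → {q0, q1, q2, q3, q4, q5, q6, q7}.
Read 'c': {q0, q1, q2, q3, q4, q5, q6, q7} → {q1, q2, q3, q4, q7}.
Read 'b': {q1, q2, q3, q4, q7} → {q0, q1, q2, q3, q4, q5, q6, q7}.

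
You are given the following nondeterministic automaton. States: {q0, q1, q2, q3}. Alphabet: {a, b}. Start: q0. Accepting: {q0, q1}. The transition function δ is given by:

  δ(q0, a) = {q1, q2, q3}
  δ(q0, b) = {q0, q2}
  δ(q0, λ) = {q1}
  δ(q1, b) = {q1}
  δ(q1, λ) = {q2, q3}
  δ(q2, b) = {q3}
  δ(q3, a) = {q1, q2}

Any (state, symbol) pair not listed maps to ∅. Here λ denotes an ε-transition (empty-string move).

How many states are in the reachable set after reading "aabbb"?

3

Start: ε-closure({q0}) = {q0, q1, q2, q3}.
Read 'a': {q0, q1, q2, q3} → {q1, q2, q3}.
Read 'a': {q1, q2, q3} → {q1, q2, q3}.
Read 'b': {q1, q2, q3} → {q1, q2, q3}.
Read 'b': {q1, q2, q3} → {q1, q2, q3}.
Read 'b': {q1, q2, q3} → {q1, q2, q3}.
That set has 3 states.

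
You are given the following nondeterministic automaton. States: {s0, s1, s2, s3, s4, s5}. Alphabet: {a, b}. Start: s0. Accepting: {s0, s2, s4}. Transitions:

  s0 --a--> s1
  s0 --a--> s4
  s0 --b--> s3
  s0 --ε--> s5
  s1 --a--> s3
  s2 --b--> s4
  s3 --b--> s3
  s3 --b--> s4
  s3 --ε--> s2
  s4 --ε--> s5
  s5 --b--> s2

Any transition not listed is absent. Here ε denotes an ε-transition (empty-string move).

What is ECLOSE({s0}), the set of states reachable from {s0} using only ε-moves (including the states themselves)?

Begin with {s0}.
ε-move s0 → s5; add s5.

{s0, s5}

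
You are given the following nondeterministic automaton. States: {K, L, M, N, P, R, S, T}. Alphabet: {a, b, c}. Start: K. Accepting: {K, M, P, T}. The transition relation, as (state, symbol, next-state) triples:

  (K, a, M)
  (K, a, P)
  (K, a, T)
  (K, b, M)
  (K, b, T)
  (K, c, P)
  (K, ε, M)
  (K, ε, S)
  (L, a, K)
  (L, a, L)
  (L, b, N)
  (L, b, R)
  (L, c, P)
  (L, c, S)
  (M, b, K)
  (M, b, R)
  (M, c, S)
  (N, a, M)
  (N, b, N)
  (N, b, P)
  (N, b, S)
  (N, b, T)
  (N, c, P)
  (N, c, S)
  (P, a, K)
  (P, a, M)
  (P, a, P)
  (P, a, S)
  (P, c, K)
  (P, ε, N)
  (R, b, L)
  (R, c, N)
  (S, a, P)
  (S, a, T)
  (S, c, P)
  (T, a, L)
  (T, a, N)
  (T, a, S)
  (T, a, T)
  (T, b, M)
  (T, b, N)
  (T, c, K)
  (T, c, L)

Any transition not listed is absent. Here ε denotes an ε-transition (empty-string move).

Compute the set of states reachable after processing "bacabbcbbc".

{K, L, M, N, P, S}

Start: ε-closure({K}) = {K, M, S}.
Read 'b': {K, M, S} → {K, M, R, S, T}.
Read 'a': {K, M, R, S, T} → {L, M, N, P, S, T}.
Read 'c': {L, M, N, P, S, T} → {K, L, M, N, P, S}.
Read 'a': {K, L, M, N, P, S} → {K, L, M, N, P, S, T}.
Read 'b': {K, L, M, N, P, S, T} → {K, M, N, P, R, S, T}.
Read 'b': {K, M, N, P, R, S, T} → {K, L, M, N, P, R, S, T}.
Read 'c': {K, L, M, N, P, R, S, T} → {K, L, M, N, P, S}.
Read 'b': {K, L, M, N, P, S} → {K, M, N, P, R, S, T}.
Read 'b': {K, M, N, P, R, S, T} → {K, L, M, N, P, R, S, T}.
Read 'c': {K, L, M, N, P, R, S, T} → {K, L, M, N, P, S}.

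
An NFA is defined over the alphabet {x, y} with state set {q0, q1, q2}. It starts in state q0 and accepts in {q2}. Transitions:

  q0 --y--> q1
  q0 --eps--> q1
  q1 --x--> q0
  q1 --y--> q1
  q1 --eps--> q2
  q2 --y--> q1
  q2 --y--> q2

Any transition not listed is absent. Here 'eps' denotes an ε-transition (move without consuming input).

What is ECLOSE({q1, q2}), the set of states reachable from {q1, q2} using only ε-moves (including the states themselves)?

{q1, q2}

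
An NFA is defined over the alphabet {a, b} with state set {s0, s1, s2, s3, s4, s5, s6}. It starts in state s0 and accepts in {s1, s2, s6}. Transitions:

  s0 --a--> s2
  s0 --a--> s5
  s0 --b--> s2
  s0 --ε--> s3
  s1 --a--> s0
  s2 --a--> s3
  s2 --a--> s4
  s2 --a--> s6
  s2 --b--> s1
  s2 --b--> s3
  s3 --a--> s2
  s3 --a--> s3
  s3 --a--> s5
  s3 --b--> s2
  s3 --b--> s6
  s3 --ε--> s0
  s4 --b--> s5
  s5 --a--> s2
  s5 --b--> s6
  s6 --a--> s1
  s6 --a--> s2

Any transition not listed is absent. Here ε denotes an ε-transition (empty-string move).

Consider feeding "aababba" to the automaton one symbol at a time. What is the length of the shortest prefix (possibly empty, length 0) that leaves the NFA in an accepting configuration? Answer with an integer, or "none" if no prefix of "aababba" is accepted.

1

Start: ε-closure({s0}) = {s0, s3}.
Read 'a': {s0, s3} → {s0, s2, s3, s5}.
None of the earlier sets intersect F, but {s0, s2, s3, s5} does.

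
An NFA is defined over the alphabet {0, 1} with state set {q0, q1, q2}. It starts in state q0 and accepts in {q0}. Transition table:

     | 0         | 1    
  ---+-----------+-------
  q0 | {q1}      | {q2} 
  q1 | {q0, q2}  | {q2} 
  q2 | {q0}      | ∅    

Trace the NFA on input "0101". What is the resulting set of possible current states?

{q2}

Start in {q0}.
Read '0': q0→{q1}; now {q1}.
Read '1': q1→{q2}; now {q2}.
Read '0': q2→{q0}; now {q0}.
Read '1': q0→{q2}; now {q2}.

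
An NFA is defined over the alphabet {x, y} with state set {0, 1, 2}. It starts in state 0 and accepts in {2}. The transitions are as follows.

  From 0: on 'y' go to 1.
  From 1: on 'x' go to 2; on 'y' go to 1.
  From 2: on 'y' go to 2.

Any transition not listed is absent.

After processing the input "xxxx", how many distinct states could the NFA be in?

Start in {0}.
Read 'x': 0→∅; now ∅.
The set is empty and remains empty for the remaining 3 symbols.
That set has 0 states.

0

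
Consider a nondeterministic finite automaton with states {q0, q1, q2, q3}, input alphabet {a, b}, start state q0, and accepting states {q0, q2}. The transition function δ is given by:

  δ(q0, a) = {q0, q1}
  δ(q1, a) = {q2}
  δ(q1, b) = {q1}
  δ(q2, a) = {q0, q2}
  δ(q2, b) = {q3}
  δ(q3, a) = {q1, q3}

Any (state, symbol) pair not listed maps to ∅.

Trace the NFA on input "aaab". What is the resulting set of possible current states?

{q1, q3}

Start in {q0}.
Read 'a': q0→{q0, q1}; now {q0, q1}.
Read 'a': q0→{q0, q1}, q1→{q2}; now {q0, q1, q2}.
Read 'a': q0→{q0, q1}, q1→{q2}, q2→{q0, q2}; now {q0, q1, q2}.
Read 'b': q0→∅, q1→{q1}, q2→{q3}; now {q1, q3}.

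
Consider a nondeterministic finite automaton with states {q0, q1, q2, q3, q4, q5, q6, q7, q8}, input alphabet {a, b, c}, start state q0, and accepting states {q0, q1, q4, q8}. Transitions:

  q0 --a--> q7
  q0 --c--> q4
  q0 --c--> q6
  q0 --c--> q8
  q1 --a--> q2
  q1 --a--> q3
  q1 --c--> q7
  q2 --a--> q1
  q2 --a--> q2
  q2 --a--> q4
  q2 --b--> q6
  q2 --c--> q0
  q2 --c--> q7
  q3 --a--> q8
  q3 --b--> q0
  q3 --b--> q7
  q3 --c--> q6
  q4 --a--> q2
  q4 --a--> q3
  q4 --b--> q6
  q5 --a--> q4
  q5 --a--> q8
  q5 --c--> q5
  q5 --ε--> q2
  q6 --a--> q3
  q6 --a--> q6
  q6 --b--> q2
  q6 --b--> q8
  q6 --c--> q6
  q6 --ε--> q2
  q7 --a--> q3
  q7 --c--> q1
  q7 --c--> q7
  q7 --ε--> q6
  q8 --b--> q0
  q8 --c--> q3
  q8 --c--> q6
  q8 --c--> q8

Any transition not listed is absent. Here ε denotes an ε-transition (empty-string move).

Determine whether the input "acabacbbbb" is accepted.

Yes

Start in {q0}.
Read 'a': q0→{q7}; union {q7}; ε-closure = {q2, q6, q7}.
Read 'c': q2→{q0, q7}, q6→{q6}, q7→{q1, q7}; union {q0, q1, q6, q7}; ε-closure = {q0, q1, q2, q6, q7}.
Read 'a': q0→{q7}, q1→{q2, q3}, q2→{q1, q2, q4}, q6→{q3, q6}, q7→{q3}; now {q1, q2, q3, q4, q6, q7}.
Read 'b': q1→∅, q2→{q6}, q3→{q0, q7}, q4→{q6}, q6→{q2, q8}, q7→∅; now {q0, q2, q6, q7, q8}.
Read 'a': q0→{q7}, q2→{q1, q2, q4}, q6→{q3, q6}, q7→{q3}, q8→∅; now {q1, q2, q3, q4, q6, q7}.
Read 'c': q1→{q7}, q2→{q0, q7}, q3→{q6}, q4→∅, q6→{q6}, q7→{q1, q7}; union {q0, q1, q6, q7}; ε-closure = {q0, q1, q2, q6, q7}.
Read 'b': q0→∅, q1→∅, q2→{q6}, q6→{q2, q8}, q7→∅; now {q2, q6, q8}.
Read 'b': q2→{q6}, q6→{q2, q8}, q8→{q0}; now {q0, q2, q6, q8}.
Read 'b': q0→∅, q2→{q6}, q6→{q2, q8}, q8→{q0}; now {q0, q2, q6, q8}.
Read 'b': q0→∅, q2→{q6}, q6→{q2, q8}, q8→{q0}; now {q0, q2, q6, q8}.
The final set {q0, q2, q6, q8} contains the accepting states q0, q8.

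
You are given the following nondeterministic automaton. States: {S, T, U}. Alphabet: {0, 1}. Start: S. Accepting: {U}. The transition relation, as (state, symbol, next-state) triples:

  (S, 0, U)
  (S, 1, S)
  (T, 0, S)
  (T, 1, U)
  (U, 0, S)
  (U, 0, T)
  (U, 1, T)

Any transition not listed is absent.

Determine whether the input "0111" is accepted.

Start in {S}.
Read '0': S→{U}; now {U}.
Read '1': U→{T}; now {T}.
Read '1': T→{U}; now {U}.
Read '1': U→{T}; now {T}.
The final set {T} contains no accepting state.

No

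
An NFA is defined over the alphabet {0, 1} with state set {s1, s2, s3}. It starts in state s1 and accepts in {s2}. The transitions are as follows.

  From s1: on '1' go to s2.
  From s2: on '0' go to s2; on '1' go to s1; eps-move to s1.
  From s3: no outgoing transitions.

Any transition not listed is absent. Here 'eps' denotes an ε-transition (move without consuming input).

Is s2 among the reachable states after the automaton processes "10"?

Start in {s1}.
Read '1': s1→{s2}; union {s2}; ε-closure = {s1, s2}.
Read '0': s1→∅, s2→{s2}; union {s2}; ε-closure = {s1, s2}.
State s2 is in {s1, s2}.

Yes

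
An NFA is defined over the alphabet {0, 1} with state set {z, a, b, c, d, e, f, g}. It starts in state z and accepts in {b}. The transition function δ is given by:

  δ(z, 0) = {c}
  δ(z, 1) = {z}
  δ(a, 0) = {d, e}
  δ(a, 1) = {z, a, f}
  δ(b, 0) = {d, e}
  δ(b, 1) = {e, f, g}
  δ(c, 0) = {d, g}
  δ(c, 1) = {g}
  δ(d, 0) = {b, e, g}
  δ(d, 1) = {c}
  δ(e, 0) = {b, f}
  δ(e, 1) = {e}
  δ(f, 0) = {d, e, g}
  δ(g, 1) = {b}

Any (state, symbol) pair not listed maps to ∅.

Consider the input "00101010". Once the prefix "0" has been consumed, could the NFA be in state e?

Start in {z}.
Read '0': {z} → {c}.
State e is not in {c}.

No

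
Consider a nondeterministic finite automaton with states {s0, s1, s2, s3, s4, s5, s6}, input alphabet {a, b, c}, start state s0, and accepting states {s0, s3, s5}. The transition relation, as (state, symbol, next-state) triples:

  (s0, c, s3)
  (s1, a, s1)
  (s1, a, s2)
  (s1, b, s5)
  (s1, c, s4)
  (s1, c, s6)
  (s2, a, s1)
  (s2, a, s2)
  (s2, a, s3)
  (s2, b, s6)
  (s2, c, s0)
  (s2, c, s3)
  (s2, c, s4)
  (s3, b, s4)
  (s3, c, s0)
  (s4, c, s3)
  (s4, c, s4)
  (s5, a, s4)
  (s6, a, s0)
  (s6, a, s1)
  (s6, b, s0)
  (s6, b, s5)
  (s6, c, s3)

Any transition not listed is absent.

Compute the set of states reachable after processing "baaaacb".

Start in {s0}.
Read 'b': s0→∅; now ∅.
The set is empty and remains empty for the remaining 6 symbols.

∅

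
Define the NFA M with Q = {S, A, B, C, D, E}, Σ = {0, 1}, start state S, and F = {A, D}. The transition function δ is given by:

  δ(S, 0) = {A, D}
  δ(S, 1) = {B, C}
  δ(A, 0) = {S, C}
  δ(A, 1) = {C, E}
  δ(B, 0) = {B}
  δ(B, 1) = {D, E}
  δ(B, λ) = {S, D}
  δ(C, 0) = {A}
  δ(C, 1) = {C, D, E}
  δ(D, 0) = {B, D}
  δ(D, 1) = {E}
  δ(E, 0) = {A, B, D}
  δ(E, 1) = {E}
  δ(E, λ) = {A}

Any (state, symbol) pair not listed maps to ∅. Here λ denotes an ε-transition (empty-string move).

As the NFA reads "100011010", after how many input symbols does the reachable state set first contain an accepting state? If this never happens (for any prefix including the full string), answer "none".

1

Start in {S}.
Read '1': {S} → {S, B, C, D}.
None of the earlier sets intersect F, but {S, B, C, D} does.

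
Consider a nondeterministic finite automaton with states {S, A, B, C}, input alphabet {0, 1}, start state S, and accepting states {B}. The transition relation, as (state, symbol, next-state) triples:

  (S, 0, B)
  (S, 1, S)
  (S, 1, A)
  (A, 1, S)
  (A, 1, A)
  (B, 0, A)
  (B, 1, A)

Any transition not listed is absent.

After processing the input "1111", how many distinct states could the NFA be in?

2

Start in {S}.
Read '1': S→{S, A}; now {S, A}.
Read '1': S→{S, A}, A→{S, A}; now {S, A}.
Read '1': S→{S, A}, A→{S, A}; now {S, A}.
Read '1': S→{S, A}, A→{S, A}; now {S, A}.
That set has 2 states.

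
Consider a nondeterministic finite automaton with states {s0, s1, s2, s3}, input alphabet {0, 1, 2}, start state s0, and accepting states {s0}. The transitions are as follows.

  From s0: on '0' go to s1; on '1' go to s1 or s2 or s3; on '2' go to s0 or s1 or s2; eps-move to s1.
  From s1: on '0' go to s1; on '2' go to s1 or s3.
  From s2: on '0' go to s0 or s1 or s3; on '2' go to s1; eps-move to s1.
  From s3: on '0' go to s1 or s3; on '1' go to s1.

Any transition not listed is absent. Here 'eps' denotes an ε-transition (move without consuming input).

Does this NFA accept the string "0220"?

Start: ε-closure({s0}) = {s0, s1}.
Read '0': {s0, s1} → {s1}.
Read '2': {s1} → {s1, s3}.
Read '2': {s1, s3} → {s1, s3}.
Read '0': {s1, s3} → {s1, s3}.
The final set {s1, s3} contains no accepting state.

No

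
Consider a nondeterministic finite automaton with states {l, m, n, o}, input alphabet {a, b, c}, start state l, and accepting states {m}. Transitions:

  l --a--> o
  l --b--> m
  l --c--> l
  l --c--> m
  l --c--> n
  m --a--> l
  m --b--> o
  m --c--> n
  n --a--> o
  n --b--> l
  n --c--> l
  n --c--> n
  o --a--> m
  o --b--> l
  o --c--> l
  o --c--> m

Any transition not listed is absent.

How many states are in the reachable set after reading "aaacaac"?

3

Start in {l}.
Read 'a': l→{o}; now {o}.
Read 'a': o→{m}; now {m}.
Read 'a': m→{l}; now {l}.
Read 'c': l→{l, m, n}; now {l, m, n}.
Read 'a': l→{o}, m→{l}, n→{o}; now {l, o}.
Read 'a': l→{o}, o→{m}; now {m, o}.
Read 'c': m→{n}, o→{l, m}; now {l, m, n}.
That set has 3 states.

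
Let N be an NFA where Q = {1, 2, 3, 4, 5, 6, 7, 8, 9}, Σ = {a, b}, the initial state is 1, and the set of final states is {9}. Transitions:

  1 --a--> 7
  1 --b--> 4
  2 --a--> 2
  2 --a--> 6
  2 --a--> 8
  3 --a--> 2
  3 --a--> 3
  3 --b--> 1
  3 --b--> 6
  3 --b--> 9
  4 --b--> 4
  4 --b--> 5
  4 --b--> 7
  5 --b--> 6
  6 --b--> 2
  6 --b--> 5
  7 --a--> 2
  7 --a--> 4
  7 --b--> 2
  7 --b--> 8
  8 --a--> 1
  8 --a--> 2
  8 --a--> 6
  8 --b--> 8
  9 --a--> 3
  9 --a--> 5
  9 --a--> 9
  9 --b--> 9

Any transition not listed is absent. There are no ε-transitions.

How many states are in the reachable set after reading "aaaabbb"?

Start in {1}.
Read 'a': 1→{7}; now {7}.
Read 'a': 7→{2, 4}; now {2, 4}.
Read 'a': 2→{2, 6, 8}, 4→∅; now {2, 6, 8}.
Read 'a': 2→{2, 6, 8}, 6→∅, 8→{1, 2, 6}; now {1, 2, 6, 8}.
Read 'b': 1→{4}, 2→∅, 6→{2, 5}, 8→{8}; now {2, 4, 5, 8}.
Read 'b': 2→∅, 4→{4, 5, 7}, 5→{6}, 8→{8}; now {4, 5, 6, 7, 8}.
Read 'b': 4→{4, 5, 7}, 5→{6}, 6→{2, 5}, 7→{2, 8}, 8→{8}; now {2, 4, 5, 6, 7, 8}.
That set has 6 states.

6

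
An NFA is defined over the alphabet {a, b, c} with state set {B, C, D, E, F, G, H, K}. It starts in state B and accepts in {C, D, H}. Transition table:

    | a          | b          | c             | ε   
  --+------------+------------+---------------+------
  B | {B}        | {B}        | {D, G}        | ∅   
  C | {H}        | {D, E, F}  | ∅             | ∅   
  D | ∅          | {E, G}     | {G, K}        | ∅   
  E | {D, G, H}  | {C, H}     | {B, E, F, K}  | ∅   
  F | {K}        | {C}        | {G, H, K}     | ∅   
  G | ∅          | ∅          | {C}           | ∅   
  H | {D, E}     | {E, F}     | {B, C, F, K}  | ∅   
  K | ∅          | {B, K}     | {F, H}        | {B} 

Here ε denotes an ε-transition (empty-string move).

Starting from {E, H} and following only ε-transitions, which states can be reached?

Begin with {E, H}.
No ε-moves leave this set, so the closure equals the set itself.

{E, H}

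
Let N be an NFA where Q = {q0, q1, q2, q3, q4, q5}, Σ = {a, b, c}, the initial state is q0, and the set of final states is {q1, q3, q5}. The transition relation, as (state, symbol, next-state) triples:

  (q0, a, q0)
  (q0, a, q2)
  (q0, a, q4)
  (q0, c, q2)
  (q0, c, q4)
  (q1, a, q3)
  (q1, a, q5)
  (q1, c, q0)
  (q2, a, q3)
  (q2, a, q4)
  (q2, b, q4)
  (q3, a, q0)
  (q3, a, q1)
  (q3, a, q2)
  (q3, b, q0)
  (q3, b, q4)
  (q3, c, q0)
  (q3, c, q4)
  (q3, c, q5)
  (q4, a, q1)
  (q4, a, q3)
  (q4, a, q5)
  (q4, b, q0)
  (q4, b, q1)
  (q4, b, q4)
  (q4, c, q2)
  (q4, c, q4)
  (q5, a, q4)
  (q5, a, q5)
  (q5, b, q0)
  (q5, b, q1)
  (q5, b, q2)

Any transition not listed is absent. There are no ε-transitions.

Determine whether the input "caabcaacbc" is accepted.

No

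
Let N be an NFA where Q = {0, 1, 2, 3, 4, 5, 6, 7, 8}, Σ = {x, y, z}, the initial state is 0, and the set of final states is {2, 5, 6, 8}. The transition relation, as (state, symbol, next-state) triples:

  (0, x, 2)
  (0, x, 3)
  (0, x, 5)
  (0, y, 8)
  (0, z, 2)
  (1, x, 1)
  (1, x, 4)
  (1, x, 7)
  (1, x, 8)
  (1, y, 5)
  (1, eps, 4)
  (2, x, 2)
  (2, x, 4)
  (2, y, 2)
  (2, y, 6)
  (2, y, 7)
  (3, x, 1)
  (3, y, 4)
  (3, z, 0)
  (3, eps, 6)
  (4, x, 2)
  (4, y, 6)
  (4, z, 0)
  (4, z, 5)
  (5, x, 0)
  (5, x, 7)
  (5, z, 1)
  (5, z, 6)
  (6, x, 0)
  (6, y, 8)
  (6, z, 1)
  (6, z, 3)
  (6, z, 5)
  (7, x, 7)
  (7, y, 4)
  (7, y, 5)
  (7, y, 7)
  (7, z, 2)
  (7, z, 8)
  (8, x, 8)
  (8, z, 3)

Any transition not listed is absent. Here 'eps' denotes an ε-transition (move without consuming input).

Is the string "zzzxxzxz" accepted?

Start in {0}.
Read 'z': 0→{2}; now {2}.
Read 'z': 2→∅; now ∅.
The set is empty and remains empty for the remaining 6 symbols.
The final set ∅ contains no accepting state.

No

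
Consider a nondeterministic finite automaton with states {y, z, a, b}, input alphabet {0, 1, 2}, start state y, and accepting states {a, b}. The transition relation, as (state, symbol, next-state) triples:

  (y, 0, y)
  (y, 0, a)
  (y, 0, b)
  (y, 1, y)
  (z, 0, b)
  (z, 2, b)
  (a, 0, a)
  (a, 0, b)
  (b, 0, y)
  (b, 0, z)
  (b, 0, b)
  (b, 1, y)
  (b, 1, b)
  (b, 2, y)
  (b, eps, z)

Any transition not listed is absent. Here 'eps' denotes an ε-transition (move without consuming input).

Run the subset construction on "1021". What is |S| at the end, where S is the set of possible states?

Start in {y}.
Read '1': y→{y}; now {y}.
Read '0': y→{y, a, b}; union {y, a, b}; ε-closure = {y, z, a, b}.
Read '2': y→∅, z→{b}, a→∅, b→{y}; union {y, b}; ε-closure = {y, z, b}.
Read '1': y→{y}, z→∅, b→{y, b}; union {y, b}; ε-closure = {y, z, b}.
That set has 3 states.

3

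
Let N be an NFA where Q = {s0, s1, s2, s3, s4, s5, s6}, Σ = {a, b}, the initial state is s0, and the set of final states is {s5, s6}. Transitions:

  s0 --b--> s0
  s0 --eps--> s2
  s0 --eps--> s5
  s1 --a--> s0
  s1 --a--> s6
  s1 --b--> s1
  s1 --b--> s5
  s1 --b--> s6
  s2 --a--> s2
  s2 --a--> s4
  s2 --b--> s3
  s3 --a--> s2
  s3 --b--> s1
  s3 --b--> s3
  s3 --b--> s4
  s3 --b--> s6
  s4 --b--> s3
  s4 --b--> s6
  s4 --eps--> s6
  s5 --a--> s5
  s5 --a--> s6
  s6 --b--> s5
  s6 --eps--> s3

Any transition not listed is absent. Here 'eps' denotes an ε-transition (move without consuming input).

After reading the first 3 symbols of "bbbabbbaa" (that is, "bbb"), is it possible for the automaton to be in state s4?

Start: ε-closure({s0}) = {s0, s2, s5}.
Read 'b': {s0, s2, s5} → {s0, s2, s3, s5}.
Read 'b': {s0, s2, s3, s5} → {s0, s1, s2, s3, s4, s5, s6}.
Read 'b': {s0, s1, s2, s3, s4, s5, s6} → {s0, s1, s2, s3, s4, s5, s6}.
State s4 is in {s0, s1, s2, s3, s4, s5, s6}.

Yes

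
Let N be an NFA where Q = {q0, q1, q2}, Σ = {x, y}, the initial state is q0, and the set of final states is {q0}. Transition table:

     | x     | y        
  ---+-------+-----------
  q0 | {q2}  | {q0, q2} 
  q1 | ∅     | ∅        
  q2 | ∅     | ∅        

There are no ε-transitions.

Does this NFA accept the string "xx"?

Start in {q0}.
Read 'x': {q0} → {q2}.
Read 'x': {q2} → ∅.
The final set ∅ contains no accepting state.

No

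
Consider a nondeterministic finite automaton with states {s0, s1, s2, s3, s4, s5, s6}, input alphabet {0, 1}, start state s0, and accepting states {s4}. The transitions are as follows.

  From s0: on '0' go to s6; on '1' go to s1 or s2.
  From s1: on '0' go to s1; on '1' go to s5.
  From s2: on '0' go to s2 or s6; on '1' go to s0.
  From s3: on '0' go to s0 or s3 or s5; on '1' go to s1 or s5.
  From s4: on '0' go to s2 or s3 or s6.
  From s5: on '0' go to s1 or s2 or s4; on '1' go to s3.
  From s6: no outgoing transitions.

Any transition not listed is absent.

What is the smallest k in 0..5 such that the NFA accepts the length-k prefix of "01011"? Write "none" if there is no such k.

Start in {s0}.
Read '0': s0→{s6}; now {s6}.
Read '1': s6→∅; now ∅.
The set is empty and remains empty for the remaining 3 symbols.
No reachable set along the way intersects F.

none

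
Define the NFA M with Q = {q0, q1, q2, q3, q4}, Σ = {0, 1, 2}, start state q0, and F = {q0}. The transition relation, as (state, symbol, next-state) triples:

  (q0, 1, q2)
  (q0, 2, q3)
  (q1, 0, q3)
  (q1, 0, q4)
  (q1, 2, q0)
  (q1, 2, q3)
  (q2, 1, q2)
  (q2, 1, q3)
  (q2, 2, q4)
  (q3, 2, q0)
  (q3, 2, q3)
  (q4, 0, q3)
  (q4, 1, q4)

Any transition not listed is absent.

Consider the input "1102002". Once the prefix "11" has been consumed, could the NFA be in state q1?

Start in {q0}.
Read '1': {q0} → {q2}.
Read '1': {q2} → {q2, q3}.
State q1 is not in {q2, q3}.

No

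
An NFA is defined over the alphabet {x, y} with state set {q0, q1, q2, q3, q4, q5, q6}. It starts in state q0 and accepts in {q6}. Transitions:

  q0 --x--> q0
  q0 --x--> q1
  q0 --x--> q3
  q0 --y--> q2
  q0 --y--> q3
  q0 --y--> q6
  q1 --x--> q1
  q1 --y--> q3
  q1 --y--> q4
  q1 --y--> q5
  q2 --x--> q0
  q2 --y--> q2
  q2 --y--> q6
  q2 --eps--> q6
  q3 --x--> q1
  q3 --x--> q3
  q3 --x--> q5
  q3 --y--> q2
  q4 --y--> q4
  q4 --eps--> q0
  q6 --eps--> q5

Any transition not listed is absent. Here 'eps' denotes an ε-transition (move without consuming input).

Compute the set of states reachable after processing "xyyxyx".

Start in {q0}.
Read 'x': {q0} → {q0, q1, q3}.
Read 'y': {q0, q1, q3} → {q0, q2, q3, q4, q5, q6}.
Read 'y': {q0, q2, q3, q4, q5, q6} → {q0, q2, q3, q4, q5, q6}.
Read 'x': {q0, q2, q3, q4, q5, q6} → {q0, q1, q3, q5}.
Read 'y': {q0, q1, q3, q5} → {q0, q2, q3, q4, q5, q6}.
Read 'x': {q0, q2, q3, q4, q5, q6} → {q0, q1, q3, q5}.

{q0, q1, q3, q5}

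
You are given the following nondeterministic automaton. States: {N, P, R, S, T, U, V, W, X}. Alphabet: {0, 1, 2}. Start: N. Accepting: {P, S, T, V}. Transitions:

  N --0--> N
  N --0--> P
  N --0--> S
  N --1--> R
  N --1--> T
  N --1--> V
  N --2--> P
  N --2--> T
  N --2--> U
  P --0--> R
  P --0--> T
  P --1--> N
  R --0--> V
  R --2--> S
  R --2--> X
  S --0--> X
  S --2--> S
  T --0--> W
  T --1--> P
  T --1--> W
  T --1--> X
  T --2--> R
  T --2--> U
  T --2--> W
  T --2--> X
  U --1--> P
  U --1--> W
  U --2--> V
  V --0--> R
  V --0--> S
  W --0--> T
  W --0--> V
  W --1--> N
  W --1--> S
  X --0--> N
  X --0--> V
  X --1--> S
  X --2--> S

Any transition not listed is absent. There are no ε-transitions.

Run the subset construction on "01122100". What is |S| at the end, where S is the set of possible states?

Start in {N}.
Read '0': {N} → {N, P, S}.
Read '1': {N, P, S} → {N, R, T, V}.
Read '1': {N, R, T, V} → {P, R, T, V, W, X}.
Read '2': {P, R, T, V, W, X} → {R, S, U, W, X}.
Read '2': {R, S, U, W, X} → {S, V, X}.
Read '1': {S, V, X} → {S}.
Read '0': {S} → {X}.
Read '0': {X} → {N, V}.
That set has 2 states.

2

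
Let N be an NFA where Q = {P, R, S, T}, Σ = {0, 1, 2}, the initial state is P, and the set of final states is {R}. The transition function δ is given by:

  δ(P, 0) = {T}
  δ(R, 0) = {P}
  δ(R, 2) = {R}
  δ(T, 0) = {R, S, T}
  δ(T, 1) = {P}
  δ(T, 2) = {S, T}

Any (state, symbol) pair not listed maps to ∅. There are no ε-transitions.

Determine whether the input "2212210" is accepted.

No

Start in {P}.
Read '2': P→∅; now ∅.
The set is empty and remains empty for the remaining 6 symbols.
The final set ∅ contains no accepting state.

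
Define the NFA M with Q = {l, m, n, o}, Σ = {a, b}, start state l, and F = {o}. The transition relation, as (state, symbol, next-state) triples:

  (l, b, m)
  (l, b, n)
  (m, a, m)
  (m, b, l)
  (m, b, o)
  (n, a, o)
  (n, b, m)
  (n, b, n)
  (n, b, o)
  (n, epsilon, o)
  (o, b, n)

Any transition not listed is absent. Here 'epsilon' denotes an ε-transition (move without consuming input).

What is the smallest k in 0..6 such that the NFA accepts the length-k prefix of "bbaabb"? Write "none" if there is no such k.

Start in {l}.
Read 'b': l→{m, n}; union {m, n}; ε-closure = {m, n, o}.
None of the earlier sets intersect F, but {m, n, o} does.

1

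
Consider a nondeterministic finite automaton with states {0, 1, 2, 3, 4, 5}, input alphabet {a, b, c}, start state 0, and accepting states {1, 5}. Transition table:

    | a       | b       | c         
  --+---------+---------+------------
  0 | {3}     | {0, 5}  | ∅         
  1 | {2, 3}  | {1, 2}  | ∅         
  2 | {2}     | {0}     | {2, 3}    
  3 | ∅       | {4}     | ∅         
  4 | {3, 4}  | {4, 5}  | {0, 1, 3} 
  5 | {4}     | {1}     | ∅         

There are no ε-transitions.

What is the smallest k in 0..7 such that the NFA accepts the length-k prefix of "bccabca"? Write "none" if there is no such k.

1

Start in {0}.
Read 'b': 0→{0, 5}; now {0, 5}.
None of the earlier sets intersect F, but {0, 5} does.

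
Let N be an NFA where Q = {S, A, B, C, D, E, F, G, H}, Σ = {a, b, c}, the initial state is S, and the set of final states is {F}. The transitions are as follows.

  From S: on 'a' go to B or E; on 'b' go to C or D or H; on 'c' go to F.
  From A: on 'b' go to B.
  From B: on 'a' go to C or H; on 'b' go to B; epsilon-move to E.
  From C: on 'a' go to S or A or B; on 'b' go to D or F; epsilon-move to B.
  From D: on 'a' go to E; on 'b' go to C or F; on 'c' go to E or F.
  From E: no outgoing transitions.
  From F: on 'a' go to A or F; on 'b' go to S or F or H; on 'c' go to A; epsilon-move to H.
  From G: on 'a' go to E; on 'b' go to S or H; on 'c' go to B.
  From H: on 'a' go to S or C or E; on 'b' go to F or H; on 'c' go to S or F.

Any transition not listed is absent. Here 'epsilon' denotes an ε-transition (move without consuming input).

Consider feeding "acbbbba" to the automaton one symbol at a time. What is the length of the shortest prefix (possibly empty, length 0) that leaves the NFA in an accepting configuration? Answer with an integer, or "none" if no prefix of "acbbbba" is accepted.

none

Start in {S}.
Read 'a': {S} → {B, E}.
Read 'c': {B, E} → ∅.
The set is empty and remains empty for the remaining 5 symbols.
No reachable set along the way intersects F.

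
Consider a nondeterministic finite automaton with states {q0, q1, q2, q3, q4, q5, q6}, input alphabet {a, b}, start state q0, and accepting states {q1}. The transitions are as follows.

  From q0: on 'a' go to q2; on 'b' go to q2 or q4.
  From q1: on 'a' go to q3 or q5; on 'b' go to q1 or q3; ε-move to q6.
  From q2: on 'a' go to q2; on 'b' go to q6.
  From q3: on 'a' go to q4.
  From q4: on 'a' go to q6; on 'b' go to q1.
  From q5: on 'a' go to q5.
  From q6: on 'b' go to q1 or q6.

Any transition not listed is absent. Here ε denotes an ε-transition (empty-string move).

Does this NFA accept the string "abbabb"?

Start in {q0}.
Read 'a': {q0} → {q2}.
Read 'b': {q2} → {q6}.
Read 'b': {q6} → {q1, q6}.
Read 'a': {q1, q6} → {q3, q5}.
Read 'b': {q3, q5} → ∅.
The set is empty and remains empty for the remaining 1 symbol.
The final set ∅ contains no accepting state.

No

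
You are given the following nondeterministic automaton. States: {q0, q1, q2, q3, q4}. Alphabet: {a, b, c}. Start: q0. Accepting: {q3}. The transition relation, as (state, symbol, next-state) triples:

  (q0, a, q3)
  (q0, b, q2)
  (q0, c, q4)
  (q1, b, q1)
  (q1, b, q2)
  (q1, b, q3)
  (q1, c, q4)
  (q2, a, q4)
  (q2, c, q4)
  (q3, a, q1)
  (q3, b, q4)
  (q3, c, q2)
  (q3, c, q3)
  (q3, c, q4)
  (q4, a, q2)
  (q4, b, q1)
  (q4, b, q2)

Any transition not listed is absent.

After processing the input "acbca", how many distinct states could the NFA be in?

1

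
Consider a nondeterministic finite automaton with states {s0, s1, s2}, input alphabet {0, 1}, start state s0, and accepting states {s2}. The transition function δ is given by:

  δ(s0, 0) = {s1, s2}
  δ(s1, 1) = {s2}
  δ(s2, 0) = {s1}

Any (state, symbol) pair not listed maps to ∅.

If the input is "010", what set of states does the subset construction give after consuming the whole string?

Start in {s0}.
Read '0': {s0} → {s1, s2}.
Read '1': {s1, s2} → {s2}.
Read '0': {s2} → {s1}.

{s1}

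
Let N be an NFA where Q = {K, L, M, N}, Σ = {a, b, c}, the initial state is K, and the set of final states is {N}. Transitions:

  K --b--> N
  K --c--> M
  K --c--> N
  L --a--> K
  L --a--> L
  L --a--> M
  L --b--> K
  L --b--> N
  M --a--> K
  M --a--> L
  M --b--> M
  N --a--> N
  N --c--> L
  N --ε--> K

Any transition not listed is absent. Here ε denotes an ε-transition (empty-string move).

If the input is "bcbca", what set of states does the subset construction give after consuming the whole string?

Start in {K}.
Read 'b': {K} → {K, N}.
Read 'c': {K, N} → {K, L, M, N}.
Read 'b': {K, L, M, N} → {K, M, N}.
Read 'c': {K, M, N} → {K, L, M, N}.
Read 'a': {K, L, M, N} → {K, L, M, N}.

{K, L, M, N}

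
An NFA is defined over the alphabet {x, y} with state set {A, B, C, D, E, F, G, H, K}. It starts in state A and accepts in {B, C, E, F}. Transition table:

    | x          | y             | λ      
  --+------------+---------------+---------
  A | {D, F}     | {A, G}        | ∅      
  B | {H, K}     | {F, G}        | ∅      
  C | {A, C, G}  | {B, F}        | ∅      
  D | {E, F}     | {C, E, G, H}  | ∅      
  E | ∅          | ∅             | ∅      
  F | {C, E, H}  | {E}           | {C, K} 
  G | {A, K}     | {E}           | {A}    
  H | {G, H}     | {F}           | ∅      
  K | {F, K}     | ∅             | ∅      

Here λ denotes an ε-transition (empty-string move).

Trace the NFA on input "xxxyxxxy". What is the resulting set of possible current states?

{A, B, C, E, F, G, H, K}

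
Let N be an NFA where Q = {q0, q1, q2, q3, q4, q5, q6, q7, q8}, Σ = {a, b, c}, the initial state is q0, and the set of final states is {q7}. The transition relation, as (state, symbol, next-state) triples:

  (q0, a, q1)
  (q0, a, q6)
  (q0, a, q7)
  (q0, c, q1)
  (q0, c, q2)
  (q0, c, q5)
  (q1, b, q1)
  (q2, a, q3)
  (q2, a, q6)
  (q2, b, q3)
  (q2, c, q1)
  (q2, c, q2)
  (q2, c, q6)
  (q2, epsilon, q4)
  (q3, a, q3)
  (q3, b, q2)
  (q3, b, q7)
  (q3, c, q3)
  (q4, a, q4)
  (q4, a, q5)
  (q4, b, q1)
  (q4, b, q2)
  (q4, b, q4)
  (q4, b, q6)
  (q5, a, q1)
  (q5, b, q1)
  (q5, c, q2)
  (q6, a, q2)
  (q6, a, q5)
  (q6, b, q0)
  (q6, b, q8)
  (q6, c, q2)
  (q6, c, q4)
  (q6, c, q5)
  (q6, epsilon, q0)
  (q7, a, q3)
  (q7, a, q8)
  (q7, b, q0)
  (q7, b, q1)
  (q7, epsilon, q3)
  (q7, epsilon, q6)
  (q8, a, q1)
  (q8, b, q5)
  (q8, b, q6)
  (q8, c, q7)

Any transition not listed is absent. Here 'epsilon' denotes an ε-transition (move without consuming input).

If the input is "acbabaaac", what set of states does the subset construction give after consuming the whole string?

{q0, q1, q2, q3, q4, q5, q6, q7}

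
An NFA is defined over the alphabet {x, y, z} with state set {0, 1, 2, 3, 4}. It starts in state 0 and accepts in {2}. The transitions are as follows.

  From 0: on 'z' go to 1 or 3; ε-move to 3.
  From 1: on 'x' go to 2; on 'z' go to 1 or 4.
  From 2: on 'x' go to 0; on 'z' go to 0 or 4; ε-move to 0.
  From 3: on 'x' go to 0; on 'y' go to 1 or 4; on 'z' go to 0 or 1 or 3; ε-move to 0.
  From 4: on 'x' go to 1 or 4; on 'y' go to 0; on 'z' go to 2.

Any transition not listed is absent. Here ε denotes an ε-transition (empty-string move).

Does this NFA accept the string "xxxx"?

No

Start: ε-closure({0}) = {0, 3}.
Read 'x': {0, 3} → {0, 3}.
Read 'x': {0, 3} → {0, 3}.
Read 'x': {0, 3} → {0, 3}.
Read 'x': {0, 3} → {0, 3}.
The final set {0, 3} contains no accepting state.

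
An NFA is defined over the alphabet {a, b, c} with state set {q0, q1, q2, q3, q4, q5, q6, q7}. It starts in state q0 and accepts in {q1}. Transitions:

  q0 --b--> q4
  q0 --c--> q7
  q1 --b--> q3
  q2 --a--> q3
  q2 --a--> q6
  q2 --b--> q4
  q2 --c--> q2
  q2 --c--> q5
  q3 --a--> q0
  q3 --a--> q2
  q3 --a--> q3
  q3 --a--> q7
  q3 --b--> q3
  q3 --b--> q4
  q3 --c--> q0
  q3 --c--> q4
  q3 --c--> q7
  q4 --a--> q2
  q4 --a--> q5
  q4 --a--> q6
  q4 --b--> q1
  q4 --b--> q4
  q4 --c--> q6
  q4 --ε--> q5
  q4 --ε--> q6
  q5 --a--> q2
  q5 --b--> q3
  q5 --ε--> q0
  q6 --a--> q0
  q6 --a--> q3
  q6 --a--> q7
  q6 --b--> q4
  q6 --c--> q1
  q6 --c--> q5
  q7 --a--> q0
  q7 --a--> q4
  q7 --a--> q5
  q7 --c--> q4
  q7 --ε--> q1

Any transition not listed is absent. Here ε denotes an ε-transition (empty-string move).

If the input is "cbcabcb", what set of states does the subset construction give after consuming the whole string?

{q0, q1, q3, q4, q5, q6}

Start in {q0}.
Read 'c': q0→{q7}; union {q7}; ε-closure = {q1, q7}.
Read 'b': q1→{q3}, q7→∅; now {q3}.
Read 'c': q3→{q0, q4, q7}; union {q0, q4, q7}; ε-closure = {q0, q1, q4, q5, q6, q7}.
Read 'a': q0→∅, q1→∅, q4→{q2, q5, q6}, q5→{q2}, q6→{q0, q3, q7}, q7→{q0, q4, q5}; union {q0, q2, q3, q4, q5, q6, q7}; ε-closure = {q0, q1, q2, q3, q4, q5, q6, q7}.
Read 'b': q0→{q4}, q1→{q3}, q2→{q4}, q3→{q3, q4}, q4→{q1, q4}, q5→{q3}, q6→{q4}, q7→∅; union {q1, q3, q4}; ε-closure = {q0, q1, q3, q4, q5, q6}.
Read 'c': q0→{q7}, q1→∅, q3→{q0, q4, q7}, q4→{q6}, q5→∅, q6→{q1, q5}; now {q0, q1, q4, q5, q6, q7}.
Read 'b': q0→{q4}, q1→{q3}, q4→{q1, q4}, q5→{q3}, q6→{q4}, q7→∅; union {q1, q3, q4}; ε-closure = {q0, q1, q3, q4, q5, q6}.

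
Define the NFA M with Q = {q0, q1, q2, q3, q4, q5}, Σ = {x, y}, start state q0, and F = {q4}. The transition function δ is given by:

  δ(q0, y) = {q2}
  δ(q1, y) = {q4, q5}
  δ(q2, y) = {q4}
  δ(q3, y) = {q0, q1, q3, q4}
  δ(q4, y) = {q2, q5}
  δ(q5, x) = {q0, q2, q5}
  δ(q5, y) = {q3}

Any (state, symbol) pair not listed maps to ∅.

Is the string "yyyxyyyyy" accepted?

Start in {q0}.
Read 'y': {q0} → {q2}.
Read 'y': {q2} → {q4}.
Read 'y': {q4} → {q2, q5}.
Read 'x': {q2, q5} → {q0, q2, q5}.
Read 'y': {q0, q2, q5} → {q2, q3, q4}.
Read 'y': {q2, q3, q4} → {q0, q1, q2, q3, q4, q5}.
Read 'y': {q0, q1, q2, q3, q4, q5} → {q0, q1, q2, q3, q4, q5}.
Read 'y': {q0, q1, q2, q3, q4, q5} → {q0, q1, q2, q3, q4, q5}.
Read 'y': {q0, q1, q2, q3, q4, q5} → {q0, q1, q2, q3, q4, q5}.
The final set {q0, q1, q2, q3, q4, q5} contains the accepting state q4.

Yes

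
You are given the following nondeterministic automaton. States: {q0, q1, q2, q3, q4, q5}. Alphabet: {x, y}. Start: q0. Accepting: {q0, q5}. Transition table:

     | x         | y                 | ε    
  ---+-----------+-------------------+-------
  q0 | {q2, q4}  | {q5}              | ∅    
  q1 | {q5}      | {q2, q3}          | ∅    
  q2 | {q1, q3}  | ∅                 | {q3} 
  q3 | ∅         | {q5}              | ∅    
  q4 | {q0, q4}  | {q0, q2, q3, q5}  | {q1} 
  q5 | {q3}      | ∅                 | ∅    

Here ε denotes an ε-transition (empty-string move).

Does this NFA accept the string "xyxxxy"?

Start in {q0}.
Read 'x': q0→{q2, q4}; union {q2, q4}; ε-closure = {q1, q2, q3, q4}.
Read 'y': q1→{q2, q3}, q2→∅, q3→{q5}, q4→{q0, q2, q3, q5}; now {q0, q2, q3, q5}.
Read 'x': q0→{q2, q4}, q2→{q1, q3}, q3→∅, q5→{q3}; now {q1, q2, q3, q4}.
Read 'x': q1→{q5}, q2→{q1, q3}, q3→∅, q4→{q0, q4}; now {q0, q1, q3, q4, q5}.
Read 'x': q0→{q2, q4}, q1→{q5}, q3→∅, q4→{q0, q4}, q5→{q3}; union {q0, q2, q3, q4, q5}; ε-closure = {q0, q1, q2, q3, q4, q5}.
Read 'y': q0→{q5}, q1→{q2, q3}, q2→∅, q3→{q5}, q4→{q0, q2, q3, q5}, q5→∅; now {q0, q2, q3, q5}.
The final set {q0, q2, q3, q5} contains the accepting states q0, q5.

Yes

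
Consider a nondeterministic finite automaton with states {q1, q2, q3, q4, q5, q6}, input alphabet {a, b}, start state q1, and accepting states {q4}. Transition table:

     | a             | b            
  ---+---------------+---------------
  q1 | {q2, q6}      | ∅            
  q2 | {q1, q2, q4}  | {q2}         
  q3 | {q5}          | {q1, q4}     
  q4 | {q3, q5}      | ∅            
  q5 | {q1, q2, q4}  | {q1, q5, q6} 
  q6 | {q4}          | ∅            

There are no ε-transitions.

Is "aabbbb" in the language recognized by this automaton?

No

Start in {q1}.
Read 'a': q1→{q2, q6}; now {q2, q6}.
Read 'a': q2→{q1, q2, q4}, q6→{q4}; now {q1, q2, q4}.
Read 'b': q1→∅, q2→{q2}, q4→∅; now {q2}.
Read 'b': q2→{q2}; now {q2}.
Read 'b': q2→{q2}; now {q2}.
Read 'b': q2→{q2}; now {q2}.
The final set {q2} contains no accepting state.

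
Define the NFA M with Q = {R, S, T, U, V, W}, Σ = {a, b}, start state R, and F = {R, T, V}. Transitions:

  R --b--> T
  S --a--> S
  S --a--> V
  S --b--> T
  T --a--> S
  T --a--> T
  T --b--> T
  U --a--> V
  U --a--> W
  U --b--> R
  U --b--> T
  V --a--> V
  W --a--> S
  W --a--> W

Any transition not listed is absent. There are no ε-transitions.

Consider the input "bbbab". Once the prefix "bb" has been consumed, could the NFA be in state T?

Yes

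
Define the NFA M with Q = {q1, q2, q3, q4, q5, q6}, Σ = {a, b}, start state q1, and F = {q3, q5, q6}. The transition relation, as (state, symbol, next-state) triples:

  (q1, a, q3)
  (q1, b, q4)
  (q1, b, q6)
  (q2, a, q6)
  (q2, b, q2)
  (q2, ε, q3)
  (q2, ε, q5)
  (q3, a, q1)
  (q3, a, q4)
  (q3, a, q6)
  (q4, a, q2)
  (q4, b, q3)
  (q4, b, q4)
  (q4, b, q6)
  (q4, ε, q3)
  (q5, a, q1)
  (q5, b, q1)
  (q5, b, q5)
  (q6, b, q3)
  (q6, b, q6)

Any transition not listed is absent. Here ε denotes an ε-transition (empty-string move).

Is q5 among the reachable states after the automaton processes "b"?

No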